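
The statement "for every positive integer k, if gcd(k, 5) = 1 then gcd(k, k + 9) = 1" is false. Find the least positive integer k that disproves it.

k = 3

k = 1: gcd(1, 10) = 1.
k = 2: gcd(2, 11) = 1.
k = 3: gcd(3, 12) = 3.
Thus k = 3 disproves the claim, and no smaller k works.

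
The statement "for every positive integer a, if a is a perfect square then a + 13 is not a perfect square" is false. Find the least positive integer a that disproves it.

a = 1: 1 + 13 = 14, not a perfect square.
a = 4: 4 + 13 = 17, not a perfect square.
a = 9: 9 + 13 = 22, not a perfect square.
a = 16: 16 + 13 = 29, not a perfect square.
a = 25: 25 + 13 = 38, not a perfect square.
a = 36: 36 = 6² and 36 + 13 = 49 = 7².
Thus a = 36 disproves the claim, and no smaller a works.

a = 36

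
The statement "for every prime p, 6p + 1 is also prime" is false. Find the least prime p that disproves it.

p = 19

A counterexample is any prime p such that 6p + 1 is not prime; we check each in order.
The first 7 eligible values, up to p = 17, all satisfy the conclusion.
p = 19: 6p + 1 = 115 = 5 × 23, not prime.
Hence p = 19 is a counterexample.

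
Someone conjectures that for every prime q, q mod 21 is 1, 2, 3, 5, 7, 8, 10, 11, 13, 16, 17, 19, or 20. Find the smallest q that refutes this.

q = 67

We need the least prime q for which the claim fails.
For q = 2, 3, 5, 7, …, 53, 59, 61 the conclusion holds.
q = 67: 67 mod 21 = 4 — not in {1, 2, 3, 5, 7, 8, 10, 11, 13, 16, 17, 19, 20}.
Hence q = 67 is a counterexample.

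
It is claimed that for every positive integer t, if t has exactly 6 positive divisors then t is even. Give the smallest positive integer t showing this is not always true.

t = 45

We need the least positive integer t for which t has exactly 6 positive divisors but t is odd.
The first 6 eligible values, up to t = 44, all satisfy the conclusion.
t = 45: divisors of 45: 1, 3, 5, 9, 15, 45; 45 is odd.
Thus t = 45 disproves the claim, and no smaller t works.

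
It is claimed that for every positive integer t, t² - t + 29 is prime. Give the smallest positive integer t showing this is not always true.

For t = 1, 2 the conclusion holds.
t = 3: t² - t + 29 = 35 = 5 × 7, composite.
Hence t = 3 is a counterexample.

t = 3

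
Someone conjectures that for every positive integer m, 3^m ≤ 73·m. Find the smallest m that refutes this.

m = 6

Check each positive integer m in order until 3^m > 73·m.
For m = 1, 2, 3, 4, 5 the conclusion holds.
m = 6: 3^m = 729 and 73·m = 438, so 729 > 438.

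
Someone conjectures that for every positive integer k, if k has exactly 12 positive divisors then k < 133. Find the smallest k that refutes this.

k = 140

For k = 60, 72, 84, 90, 96, 108, 126, 132 the conclusion holds.
k = 140: τ(140) = 12; 140 ≥ 133.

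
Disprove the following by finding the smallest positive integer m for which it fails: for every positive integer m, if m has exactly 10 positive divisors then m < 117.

We need the least positive integer m for which m has exactly 10 positive divisors but the claim fails.
For m = 48, 80, 112 the conclusion holds.
m = 162: τ(162) = 10; 162 ≥ 117.

m = 162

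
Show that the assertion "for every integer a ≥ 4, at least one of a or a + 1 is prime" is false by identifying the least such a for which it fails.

a = 8

We need the least integer a ≥ 4 for which a, a + 1 are both composite.
The first 4 eligible values, up to a = 7, all satisfy the conclusion.
a = 8: 8 = 2 × 4; 9 = 3 × 3 — both composite.
Hence a = 8 is a counterexample.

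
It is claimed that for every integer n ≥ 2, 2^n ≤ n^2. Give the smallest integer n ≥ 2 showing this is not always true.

Check each integer n ≥ 2 in order until 2^n > n^2.
For n = 2, 3, 4 the conclusion holds.
n = 5: 2^n = 32 and n^2 = 25, so 32 > 25.
Thus n = 5 disproves the claim, and no smaller n works.

n = 5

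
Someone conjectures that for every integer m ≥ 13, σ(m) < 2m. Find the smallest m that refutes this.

Check each integer m ≥ 13 in order until the claim fails.
The first 5 eligible values, up to m = 17, all satisfy the conclusion.
m = 18: σ(18) = 39; 39 ≥ 36.

m = 18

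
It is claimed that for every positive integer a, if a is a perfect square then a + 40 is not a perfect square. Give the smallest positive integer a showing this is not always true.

a = 9

For a = 1, 4 the conclusion holds.
a = 9: 9 = 3² and 9 + 40 = 49 = 7².
So a = 9 is the smallest counterexample.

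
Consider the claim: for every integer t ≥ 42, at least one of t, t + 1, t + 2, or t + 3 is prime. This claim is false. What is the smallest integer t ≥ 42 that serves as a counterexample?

A counterexample is any integer t ≥ 42 such that t, t + 1, t + 2, t + 3 are all composite; we check each in order.
The first 6 eligible values, up to t = 47, all satisfy the conclusion.
t = 48: 48 = 2 × 24; 49 = 7 × 7; 50 = 2 × 25; 51 = 3 × 17 — all composite.

t = 48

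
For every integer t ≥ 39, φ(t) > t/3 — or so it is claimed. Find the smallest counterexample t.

t = 42

A counterexample is any integer t ≥ 39 such that the claim fails; we check each in order.
For t = 39, 40, 41 the conclusion holds.
t = 42: φ(42) = 12 and 42/3 = 14, so φ(42) ≤ 42/3.
Thus t = 42 disproves the claim, and no smaller t works.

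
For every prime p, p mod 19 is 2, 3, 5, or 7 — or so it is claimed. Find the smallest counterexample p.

p = 11

We need the least prime p for which the claim fails.
p = 2: 2 mod 19 = 2.
p = 3: 3 mod 19 = 3.
p = 5: 5 mod 19 = 5.
p = 7: 7 mod 19 = 7.
p = 11: 11 mod 19 = 11 — not in {2, 3, 5, 7}.
So p = 11 is the smallest counterexample.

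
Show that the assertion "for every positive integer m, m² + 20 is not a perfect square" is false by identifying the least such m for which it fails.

m = 4

Check each positive integer m in order until m² + 20 is a perfect square.
m = 1: 1² + 20 = 21, not a perfect square.
m = 2: 2² + 20 = 24, not a perfect square.
m = 3: 3² + 20 = 29, not a perfect square.
m = 4: 4² + 20 = 36 = 6², a perfect square.
Hence m = 4 is a counterexample.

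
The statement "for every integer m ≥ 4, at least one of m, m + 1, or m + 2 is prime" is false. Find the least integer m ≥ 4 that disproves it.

m = 8

Check each integer m ≥ 4 in order until m, m + 1, m + 2 are all composite.
The first 4 eligible values, up to m = 7, all satisfy the conclusion.
m = 8: 8 = 2 × 4; 9 = 3 × 3; 10 = 2 × 5 — all composite.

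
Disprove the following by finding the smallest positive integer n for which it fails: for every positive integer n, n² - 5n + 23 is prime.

n = 19

A counterexample is any positive integer n such that n² - 5n + 23 is not prime; we check each in order.
For n = 1, 2, 3, 4, …, 16, 17, 18 the conclusion holds.
n = 19: n² - 5n + 23 = 289 = 17 × 17, composite.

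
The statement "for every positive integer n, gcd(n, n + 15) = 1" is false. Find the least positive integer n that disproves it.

We need the least positive integer n for which gcd(n, n + 15) > 1.
n = 1: gcd(1, 16) = 1.
n = 2: gcd(2, 17) = 1.
n = 3: gcd(3, 18) = 3.

n = 3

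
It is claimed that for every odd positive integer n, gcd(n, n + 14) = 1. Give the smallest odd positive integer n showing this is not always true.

n = 7

For n = 1, 3, 5 the conclusion holds.
n = 7: gcd(7, 21) = 7.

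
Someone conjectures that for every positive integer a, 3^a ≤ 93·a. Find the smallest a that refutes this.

Check each positive integer a in order until 3^a > 93·a.
For a = 1, 2, 3, 4, 5 the conclusion holds.
a = 6: 3^a = 729 and 93·a = 558, so 729 > 558.

a = 6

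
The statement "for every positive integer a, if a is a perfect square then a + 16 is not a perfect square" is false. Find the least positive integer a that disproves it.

a = 9

Check each positive integer a in order until a is a perfect square but a + 16 is a perfect square.
For a = 1, 4 the conclusion holds.
a = 9: 9 = 3² and 9 + 16 = 25 = 5².
Hence a = 9 is a counterexample.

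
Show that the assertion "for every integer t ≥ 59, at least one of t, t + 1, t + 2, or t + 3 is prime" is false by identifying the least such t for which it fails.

Check each integer t ≥ 59 in order until t, t + 1, t + 2, t + 3 are all composite.
For t = 59, 60, 61 the conclusion holds.
t = 62: 62 = 2 × 31; 63 = 3 × 21; 64 = 2 × 32; 65 = 5 × 13 — all composite.

t = 62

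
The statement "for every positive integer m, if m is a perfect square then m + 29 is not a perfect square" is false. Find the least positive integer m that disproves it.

m = 196

We need the least positive integer m for which m is a perfect square but m + 29 is a perfect square.
For m = 1, 4, 9, 16, …, 121, 144, 169 the conclusion holds.
m = 196: 196 = 14² and 196 + 29 = 225 = 15².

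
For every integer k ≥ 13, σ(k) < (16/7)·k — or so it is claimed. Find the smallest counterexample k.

k = 24

Check each integer k ≥ 13 in order until the claim fails.
For k = 13, 14, 15, 16, …, 21, 22, 23 the conclusion holds.
k = 24: σ(24) = 60; 60 ≥ 384/7.
Hence k = 24 is a counterexample.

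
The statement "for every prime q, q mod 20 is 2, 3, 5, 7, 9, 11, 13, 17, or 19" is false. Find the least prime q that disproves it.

Check each prime q in order until the claim fails.
For q = 2, 3, 5, 7, …, 29, 31, 37 the conclusion holds.
q = 41: 41 mod 20 = 1 — not in {2, 3, 5, 7, 9, 11, 13, 17, 19}.

q = 41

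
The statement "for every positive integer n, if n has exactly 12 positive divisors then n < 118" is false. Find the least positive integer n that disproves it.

We need the least positive integer n for which n has exactly 12 positive divisors but the claim fails.
The first 6 eligible values, up to n = 108, all satisfy the conclusion.
n = 126: τ(126) = 12; 126 ≥ 118.

n = 126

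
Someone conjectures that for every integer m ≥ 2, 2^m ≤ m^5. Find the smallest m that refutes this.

For m = 2, 3, 4, 5, …, 20, 21, 22 the conclusion holds.
m = 23: 2^m = 8388608 and m^5 = 6436343, so 8388608 > 6436343.
Thus m = 23 disproves the claim, and no smaller m works.

m = 23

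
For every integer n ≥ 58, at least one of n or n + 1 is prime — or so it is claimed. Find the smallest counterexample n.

Check each integer n ≥ 58 in order until n, n + 1 are both composite.
n = 58: 59 is prime.
n = 59: 59 is prime.
n = 60: 61 is prime.
n = 61: 61 is prime.
n = 62: 62 = 2 × 31; 63 = 3 × 21 — both composite.

n = 62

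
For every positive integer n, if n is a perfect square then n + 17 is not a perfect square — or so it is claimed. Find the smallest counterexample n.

n = 64

Check each positive integer n in order until n is a perfect square but n + 17 is a perfect square.
The first 7 eligible values, up to n = 49, all satisfy the conclusion.
n = 64: 64 = 8² and 64 + 17 = 81 = 9².
Thus n = 64 disproves the claim, and no smaller n works.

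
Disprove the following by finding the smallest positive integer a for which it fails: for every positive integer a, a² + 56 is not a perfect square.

For a = 1, 2, 3, 4 the conclusion holds.
a = 5: 5² + 56 = 81 = 9², a perfect square.

a = 5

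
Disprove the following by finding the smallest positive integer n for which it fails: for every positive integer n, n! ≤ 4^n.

n = 9

The first 8 eligible values, up to n = 8, all satisfy the conclusion.
n = 9: n! = 362880 and 4^n = 262144, so 362880 > 262144.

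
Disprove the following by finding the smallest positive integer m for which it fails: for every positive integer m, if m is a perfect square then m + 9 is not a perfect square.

m = 16

For m = 1, 4, 9 the conclusion holds.
m = 16: 16 = 4² and 16 + 9 = 25 = 5².
So m = 16 is the smallest counterexample.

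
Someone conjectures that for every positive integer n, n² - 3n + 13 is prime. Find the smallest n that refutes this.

A counterexample is any positive integer n such that n² - 3n + 13 is not prime; we check each in order.
For n = 1, 2, 3, 4, …, 9, 10, 11 the conclusion holds.
n = 12: n² - 3n + 13 = 121 = 11 × 11, composite.
Hence n = 12 is a counterexample.

n = 12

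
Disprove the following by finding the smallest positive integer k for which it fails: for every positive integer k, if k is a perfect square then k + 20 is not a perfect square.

k = 16

A counterexample is any positive integer k such that k is a perfect square but k + 20 is a perfect square; we check each in order.
For k = 1, 4, 9 the conclusion holds.
k = 16: 16 = 4² and 16 + 20 = 36 = 6².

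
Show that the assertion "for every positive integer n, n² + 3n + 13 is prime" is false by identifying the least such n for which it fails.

The first 8 eligible values, up to n = 8, all satisfy the conclusion.
n = 9: n² + 3n + 13 = 121 = 11 × 11, composite.

n = 9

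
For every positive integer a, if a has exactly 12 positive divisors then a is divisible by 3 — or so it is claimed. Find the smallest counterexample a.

a = 140

A counterexample is any positive integer a such that a has exactly 12 positive divisors but a is not divisible by 3; we check each in order.
a = 60: τ(60) = 12; 60 mod 3 = 0.
a = 72: τ(72) = 12; 72 mod 3 = 0.
a = 84: τ(84) = 12; 84 mod 3 = 0.
a = 90: τ(90) = 12; 90 mod 3 = 0.
a = 96: τ(96) = 12; 96 mod 3 = 0.
a = 108: τ(108) = 12; 108 mod 3 = 0.
a = 126: τ(126) = 12; 126 mod 3 = 0.
a = 132: τ(132) = 12; 132 mod 3 = 0.
a = 140: τ(140) = 12; 140 mod 3 = 2.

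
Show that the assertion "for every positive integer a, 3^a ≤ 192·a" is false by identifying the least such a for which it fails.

We need the least positive integer a for which 3^a > 192·a.
a = 1: 3^a = 3 and 192·a = 192, so 3 ≤ 192.
a = 2: 3^a = 9 and 192·a = 384, so 9 ≤ 384.
a = 3: 3^a = 27 and 192·a = 576, so 27 ≤ 576.
a = 4: 3^a = 81 and 192·a = 768, so 81 ≤ 768.
a = 5: 3^a = 243 and 192·a = 960, so 243 ≤ 960.
a = 6: 3^a = 729 and 192·a = 1152, so 729 ≤ 1152.
a = 7: 3^a = 2187 and 192·a = 1344, so 2187 > 1344.
Hence a = 7 is a counterexample.

a = 7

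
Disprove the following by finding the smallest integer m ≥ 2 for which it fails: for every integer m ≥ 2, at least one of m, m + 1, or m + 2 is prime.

For m = 2, 3, 4, 5, 6, 7 the conclusion holds.
m = 8: 8 = 2 × 4; 9 = 3 × 3; 10 = 2 × 5 — all composite.
So m = 8 is the smallest counterexample.

m = 8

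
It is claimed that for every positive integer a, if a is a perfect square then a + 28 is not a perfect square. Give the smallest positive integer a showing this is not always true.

The first 5 eligible values, up to a = 25, all satisfy the conclusion.
a = 36: 36 = 6² and 36 + 28 = 64 = 8².
Thus a = 36 disproves the claim, and no smaller a works.

a = 36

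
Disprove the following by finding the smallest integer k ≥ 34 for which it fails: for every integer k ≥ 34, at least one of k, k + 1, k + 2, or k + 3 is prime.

k = 48

A counterexample is any integer k ≥ 34 such that k, k + 1, k + 2, k + 3 are all composite; we check each in order.
For k = 34, 35, 36, 37, …, 45, 46, 47 the conclusion holds.
k = 48: 48 = 2 × 24; 49 = 7 × 7; 50 = 2 × 25; 51 = 3 × 17 — all composite.
Hence k = 48 is a counterexample.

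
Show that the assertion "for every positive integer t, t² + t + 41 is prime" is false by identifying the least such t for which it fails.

t = 40

We need the least positive integer t for which t² + t + 41 is not prime.
The first 39 eligible values, up to t = 39, all satisfy the conclusion.
t = 40: t² + t + 41 = 1681 = 41 × 41, composite.
Hence t = 40 is a counterexample.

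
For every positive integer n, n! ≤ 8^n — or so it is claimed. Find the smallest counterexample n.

The first 19 eligible values, up to n = 19, all satisfy the conclusion.
n = 20: n! = 2432902008176640000 and 8^n = 1152921504606846976, so 2432902008176640000 > 1152921504606846976.
Hence n = 20 is a counterexample.

n = 20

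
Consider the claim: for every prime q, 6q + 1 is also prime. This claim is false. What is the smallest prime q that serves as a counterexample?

q = 19

A counterexample is any prime q such that 6q + 1 is not prime; we check each in order.
q = 2: 6q + 1 = 13, prime.
q = 3: 6q + 1 = 19, prime.
q = 5: 6q + 1 = 31, prime.
q = 7: 6q + 1 = 43, prime.
q = 11: 6q + 1 = 67, prime.
q = 13: 6q + 1 = 79, prime.
q = 17: 6q + 1 = 103, prime.
q = 19: 6q + 1 = 115 = 5 × 23, not prime.
Hence q = 19 is a counterexample.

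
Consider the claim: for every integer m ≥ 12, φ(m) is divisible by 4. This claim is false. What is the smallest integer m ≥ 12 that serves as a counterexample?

m = 14

We need the least integer m ≥ 12 for which φ(m) is not divisible by 4.
m = 12: φ(12) = 4; 4 mod 4 = 0.
m = 13: φ(13) = 12; 12 mod 4 = 0.
m = 14: φ(14) = 6; 6 mod 4 = 2.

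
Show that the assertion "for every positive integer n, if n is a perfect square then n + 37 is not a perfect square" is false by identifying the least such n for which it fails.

For n = 1, 4, 9, 16, …, 225, 256, 289 the conclusion holds.
n = 324: 324 = 18² and 324 + 37 = 361 = 19².
Hence n = 324 is a counterexample.

n = 324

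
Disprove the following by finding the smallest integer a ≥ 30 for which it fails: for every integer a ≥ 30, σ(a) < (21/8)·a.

a = 60

For a = 30, 31, 32, 33, …, 57, 58, 59 the conclusion holds.
a = 60: σ(60) = 168; 168 ≥ 315/2.
Thus a = 60 disproves the claim, and no smaller a works.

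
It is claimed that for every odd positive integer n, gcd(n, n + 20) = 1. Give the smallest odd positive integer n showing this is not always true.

n = 5

For n = 1, 3 the conclusion holds.
n = 5: gcd(5, 25) = 5.
Hence n = 5 is a counterexample.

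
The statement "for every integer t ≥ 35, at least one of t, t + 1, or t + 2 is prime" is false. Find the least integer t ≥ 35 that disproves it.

Check each integer t ≥ 35 in order until t, t + 1, t + 2 are all composite.
For t = 35, 36, 37 the conclusion holds.
t = 38: 38 = 2 × 19; 39 = 3 × 13; 40 = 2 × 20 — all composite.

t = 38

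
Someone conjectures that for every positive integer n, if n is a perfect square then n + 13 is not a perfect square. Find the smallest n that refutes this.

n = 36

We need the least positive integer n for which n is a perfect square but n + 13 is a perfect square.
For n = 1, 4, 9, 16, 25 the conclusion holds.
n = 36: 36 = 6² and 36 + 13 = 49 = 7².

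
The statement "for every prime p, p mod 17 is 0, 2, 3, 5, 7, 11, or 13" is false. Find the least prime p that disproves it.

p = 23

Check each prime p in order until the claim fails.
For p = 2, 3, 5, 7, 11, 13, 17, 19 the conclusion holds.
p = 23: 23 mod 17 = 6 — not in {0, 2, 3, 5, 7, 11, 13}.
So p = 23 is the smallest counterexample.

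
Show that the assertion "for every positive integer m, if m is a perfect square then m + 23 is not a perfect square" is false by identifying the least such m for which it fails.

m = 121

Check each positive integer m in order until m is a perfect square but m + 23 is a perfect square.
For m = 1, 4, 9, 16, 25, 36, 49, 64, 81, 100 the conclusion holds.
m = 121: 121 = 11² and 121 + 23 = 144 = 12².
Hence m = 121 is a counterexample.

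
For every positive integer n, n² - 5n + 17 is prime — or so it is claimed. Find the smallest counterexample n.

n = 13

We need the least positive integer n for which n² - 5n + 17 is not prime.
For n = 1, 2, 3, 4, …, 10, 11, 12 the conclusion holds.
n = 13: n² - 5n + 17 = 121 = 11 × 11, composite.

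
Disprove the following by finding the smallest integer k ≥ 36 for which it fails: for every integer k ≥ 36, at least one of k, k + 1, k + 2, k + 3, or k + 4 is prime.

Check each integer k ≥ 36 in order until k, k + 1, k + 2, k + 3, k + 4 are all composite.
The first 12 eligible values, up to k = 47, all satisfy the conclusion.
k = 48: 48 = 2 × 24; 49 = 7 × 7; 50 = 2 × 25; 51 = 3 × 17; 52 = 2 × 26 — all composite.
So k = 48 is the smallest counterexample.

k = 48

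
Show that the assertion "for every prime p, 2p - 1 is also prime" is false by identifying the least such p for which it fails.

A counterexample is any prime p such that 2p - 1 is not prime; we check each in order.
p = 2: 2p - 1 = 3, prime.
p = 3: 2p - 1 = 5, prime.
p = 5: 2p - 1 = 9 = 3 × 3, not prime.
Thus p = 5 disproves the claim, and no smaller p works.

p = 5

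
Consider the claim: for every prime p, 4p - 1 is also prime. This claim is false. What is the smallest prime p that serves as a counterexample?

p = 7

For p = 2, 3, 5 the conclusion holds.
p = 7: 4p - 1 = 27 = 3 × 9, not prime.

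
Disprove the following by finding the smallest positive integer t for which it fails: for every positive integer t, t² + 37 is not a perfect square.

t = 18

We need the least positive integer t for which t² + 37 is a perfect square.
The first 17 eligible values, up to t = 17, all satisfy the conclusion.
t = 18: 18² + 37 = 361 = 19², a perfect square.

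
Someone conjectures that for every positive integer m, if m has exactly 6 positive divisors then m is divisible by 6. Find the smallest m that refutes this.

m = 20

For m = 12, 18 the conclusion holds.
m = 20: τ(20) = 6; 20 mod 6 = 2.
Hence m = 20 is a counterexample.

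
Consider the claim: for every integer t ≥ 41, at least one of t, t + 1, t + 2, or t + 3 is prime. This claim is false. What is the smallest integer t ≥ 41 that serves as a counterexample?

Check each integer t ≥ 41 in order until t, t + 1, t + 2, t + 3 are all composite.
The first 7 eligible values, up to t = 47, all satisfy the conclusion.
t = 48: 48 = 2 × 24; 49 = 7 × 7; 50 = 2 × 25; 51 = 3 × 17 — all composite.

t = 48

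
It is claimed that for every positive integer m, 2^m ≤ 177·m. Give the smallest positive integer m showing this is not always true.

Check each positive integer m in order until 2^m > 177·m.
The first 10 eligible values, up to m = 10, all satisfy the conclusion.
m = 11: 2^m = 2048 and 177·m = 1947, so 2048 > 1947.

m = 11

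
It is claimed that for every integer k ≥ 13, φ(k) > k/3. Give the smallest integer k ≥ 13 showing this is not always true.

k = 18

We need the least integer k ≥ 13 for which the claim fails.
k = 13: φ(13) = 12 and 13/3 = 13/3, so φ(13) > 13/3.
k = 14: φ(14) = 6 and 14/3 = 14/3, so φ(14) > 14/3.
k = 15: φ(15) = 8 and 15/3 = 5, so φ(15) > 15/3.
k = 16: φ(16) = 8 and 16/3 = 16/3, so φ(16) > 16/3.
k = 17: φ(17) = 16 and 17/3 = 17/3, so φ(17) > 17/3.
k = 18: φ(18) = 6 and 18/3 = 6, so φ(18) ≤ 18/3.
So k = 18 is the smallest counterexample.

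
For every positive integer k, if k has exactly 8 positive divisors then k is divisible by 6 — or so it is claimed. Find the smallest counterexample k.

A counterexample is any positive integer k such that k has exactly 8 positive divisors but k is not divisible by 6; we check each in order.
For k = 24, 30 the conclusion holds.
k = 40: τ(40) = 8; 40 mod 6 = 4.
Thus k = 40 disproves the claim, and no smaller k works.

k = 40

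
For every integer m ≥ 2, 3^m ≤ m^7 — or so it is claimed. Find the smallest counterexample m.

We need the least integer m ≥ 2 for which 3^m > m^7.
For m = 2, 3, 4, 5, …, 16, 17, 18 the conclusion holds.
m = 19: 3^m = 1162261467 and m^7 = 893871739, so 1162261467 > 893871739.

m = 19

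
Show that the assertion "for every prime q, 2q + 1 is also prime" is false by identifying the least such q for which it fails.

We need the least prime q for which 2q + 1 is not prime.
For q = 2, 3, 5 the conclusion holds.
q = 7: 2q + 1 = 15 = 3 × 5, not prime.
So q = 7 is the smallest counterexample.

q = 7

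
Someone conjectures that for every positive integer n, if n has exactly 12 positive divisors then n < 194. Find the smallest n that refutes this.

We need the least positive integer n for which n has exactly 12 positive divisors but the claim fails.
For n = 60, 72, 84, 90, …, 150, 156, 160 the conclusion holds.
n = 198: τ(198) = 12; 198 ≥ 194.
Thus n = 198 disproves the claim, and no smaller n works.

n = 198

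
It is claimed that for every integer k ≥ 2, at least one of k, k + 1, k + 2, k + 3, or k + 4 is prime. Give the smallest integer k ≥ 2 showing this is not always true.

k = 24

For k = 2, 3, 4, 5, …, 21, 22, 23 the conclusion holds.
k = 24: 24 = 2 × 12; 25 = 5 × 5; 26 = 2 × 13; 27 = 3 × 9; 28 = 2 × 14 — all composite.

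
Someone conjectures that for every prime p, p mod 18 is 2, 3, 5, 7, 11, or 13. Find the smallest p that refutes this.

Check each prime p in order until the claim fails.
The first 6 eligible values, up to p = 13, all satisfy the conclusion.
p = 17: 17 mod 18 = 17 — not in {2, 3, 5, 7, 11, 13}.

p = 17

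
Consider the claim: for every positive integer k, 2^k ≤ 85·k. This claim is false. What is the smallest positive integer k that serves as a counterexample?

k = 10

The first 9 eligible values, up to k = 9, all satisfy the conclusion.
k = 10: 2^k = 1024 and 85·k = 850, so 1024 > 850.
Thus k = 10 disproves the claim, and no smaller k works.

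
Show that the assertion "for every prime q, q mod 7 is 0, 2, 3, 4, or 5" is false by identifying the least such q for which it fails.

We need the least prime q for which the claim fails.
q = 2: 2 mod 7 = 2.
q = 3: 3 mod 7 = 3.
q = 5: 5 mod 7 = 5.
q = 7: 7 mod 7 = 0.
q = 11: 11 mod 7 = 4.
q = 13: 13 mod 7 = 6 — not in {0, 2, 3, 4, 5}.
Hence q = 13 is a counterexample.

q = 13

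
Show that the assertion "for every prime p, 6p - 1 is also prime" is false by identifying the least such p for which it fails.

The first 4 eligible values, up to p = 7, all satisfy the conclusion.
p = 11: 6p - 1 = 65 = 5 × 13, not prime.

p = 11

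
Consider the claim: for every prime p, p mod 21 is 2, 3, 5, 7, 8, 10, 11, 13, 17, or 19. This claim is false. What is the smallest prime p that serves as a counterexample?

We need the least prime p for which the claim fails.
For p = 2, 3, 5, 7, …, 23, 29, 31 the conclusion holds.
p = 37: 37 mod 21 = 16 — not in {2, 3, 5, 7, 8, 10, 11, 13, 17, 19}.
Thus p = 37 disproves the claim, and no smaller p works.

p = 37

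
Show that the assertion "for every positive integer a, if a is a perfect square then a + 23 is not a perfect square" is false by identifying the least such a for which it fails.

The first 10 eligible values, up to a = 100, all satisfy the conclusion.
a = 121: 121 = 11² and 121 + 23 = 144 = 12².
Thus a = 121 disproves the claim, and no smaller a works.

a = 121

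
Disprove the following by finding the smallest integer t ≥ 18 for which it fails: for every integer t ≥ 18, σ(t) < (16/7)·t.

t = 24

The first 6 eligible values, up to t = 23, all satisfy the conclusion.
t = 24: σ(24) = 60; 60 ≥ 384/7.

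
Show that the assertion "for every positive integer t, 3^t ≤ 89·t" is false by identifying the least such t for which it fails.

t = 6

Check each positive integer t in order until 3^t > 89·t.
For t = 1, 2, 3, 4, 5 the conclusion holds.
t = 6: 3^t = 729 and 89·t = 534, so 729 > 534.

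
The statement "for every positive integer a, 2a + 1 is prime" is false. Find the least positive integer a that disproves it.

a = 4

A counterexample is any positive integer a such that 2a + 1 is not prime; we check each in order.
a = 1: 2a + 1 = 3, prime.
a = 2: 2a + 1 = 5, prime.
a = 3: 2a + 1 = 7, prime.
a = 4: 2a + 1 = 9 = 3 × 3, composite.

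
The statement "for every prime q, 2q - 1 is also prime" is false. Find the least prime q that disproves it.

A counterexample is any prime q such that 2q - 1 is not prime; we check each in order.
For q = 2, 3 the conclusion holds.
q = 5: 2q - 1 = 9 = 3 × 3, not prime.
Thus q = 5 disproves the claim, and no smaller q works.

q = 5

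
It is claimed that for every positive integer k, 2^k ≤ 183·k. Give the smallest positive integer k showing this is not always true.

A counterexample is any positive integer k such that 2^k > 183·k; we check each in order.
For k = 1, 2, 3, 4, 5, 6, 7, 8, 9, 10 the conclusion holds.
k = 11: 2^k = 2048 and 183·k = 2013, so 2048 > 2013.
Thus k = 11 disproves the claim, and no smaller k works.

k = 11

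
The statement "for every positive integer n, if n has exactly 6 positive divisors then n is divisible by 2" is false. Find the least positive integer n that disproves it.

n = 45

For n = 12, 18, 20, 28, 32, 44 the conclusion holds.
n = 45: τ(45) = 6; 45 mod 2 = 1.
Hence n = 45 is a counterexample.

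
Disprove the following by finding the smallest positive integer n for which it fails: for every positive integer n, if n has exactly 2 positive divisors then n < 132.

n = 137

For n = 2, 3, 5, 7, …, 113, 127, 131 the conclusion holds.
n = 137: τ(137) = 2; 137 ≥ 132.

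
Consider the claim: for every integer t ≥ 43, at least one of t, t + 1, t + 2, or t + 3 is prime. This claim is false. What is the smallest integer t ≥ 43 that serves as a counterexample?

We need the least integer t ≥ 43 for which t, t + 1, t + 2, t + 3 are all composite.
t = 43: 43 is prime.
t = 44: 47 is prime.
t = 45: 47 is prime.
t = 46: 47 is prime.
t = 47: 47 is prime.
t = 48: 48 = 2 × 24; 49 = 7 × 7; 50 = 2 × 25; 51 = 3 × 17 — all composite.

t = 48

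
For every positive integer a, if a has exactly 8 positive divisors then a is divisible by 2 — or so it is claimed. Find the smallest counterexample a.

We need the least positive integer a for which a has exactly 8 positive divisors but a is not divisible by 2.
The first 12 eligible values, up to a = 104, all satisfy the conclusion.
a = 105: τ(105) = 8; 105 mod 2 = 1.
Hence a = 105 is a counterexample.

a = 105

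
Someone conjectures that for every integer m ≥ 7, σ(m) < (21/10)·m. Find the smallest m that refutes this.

Check each integer m ≥ 7 in order until the claim fails.
The first 5 eligible values, up to m = 11, all satisfy the conclusion.
m = 12: σ(12) = 28; 28 ≥ 126/5.
So m = 12 is the smallest counterexample.

m = 12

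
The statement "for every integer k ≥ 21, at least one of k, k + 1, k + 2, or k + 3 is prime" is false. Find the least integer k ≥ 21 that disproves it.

A counterexample is any integer k ≥ 21 such that k, k + 1, k + 2, k + 3 are all composite; we check each in order.
For k = 21, 22, 23 the conclusion holds.
k = 24: 24 = 2 × 12; 25 = 5 × 5; 26 = 2 × 13; 27 = 3 × 9 — all composite.
Thus k = 24 disproves the claim, and no smaller k works.

k = 24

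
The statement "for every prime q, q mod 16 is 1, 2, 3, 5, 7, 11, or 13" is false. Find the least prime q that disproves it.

We need the least prime q for which the claim fails.
The first 10 eligible values, up to q = 29, all satisfy the conclusion.
q = 31: 31 mod 16 = 15 — not in {1, 2, 3, 5, 7, 11, 13}.
So q = 31 is the smallest counterexample.

q = 31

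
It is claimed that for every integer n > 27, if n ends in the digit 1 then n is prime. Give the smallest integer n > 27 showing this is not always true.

n = 51

We need the least integer n > 27 for which n ends in the digit 1 but n is not prime.
For n = 31, 41 the conclusion holds.
n = 51: 51 ends in 1; 51 = 3 × 17, composite.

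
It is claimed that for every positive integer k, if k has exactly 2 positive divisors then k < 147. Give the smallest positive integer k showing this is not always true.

k = 149

We need the least positive integer k for which k has exactly 2 positive divisors but the claim fails.
For k = 2, 3, 5, 7, …, 131, 137, 139 the conclusion holds.
k = 149: τ(149) = 2; 149 ≥ 147.
Hence k = 149 is a counterexample.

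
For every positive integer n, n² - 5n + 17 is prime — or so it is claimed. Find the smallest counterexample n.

Check each positive integer n in order until n² - 5n + 17 is not prime.
For n = 1, 2, 3, 4, …, 10, 11, 12 the conclusion holds.
n = 13: n² - 5n + 17 = 121 = 11 × 11, composite.
So n = 13 is the smallest counterexample.

n = 13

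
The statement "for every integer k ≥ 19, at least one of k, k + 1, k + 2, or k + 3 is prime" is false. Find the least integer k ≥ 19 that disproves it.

Check each integer k ≥ 19 in order until k, k + 1, k + 2, k + 3 are all composite.
The first 5 eligible values, up to k = 23, all satisfy the conclusion.
k = 24: 24 = 2 × 12; 25 = 5 × 5; 26 = 2 × 13; 27 = 3 × 9 — all composite.

k = 24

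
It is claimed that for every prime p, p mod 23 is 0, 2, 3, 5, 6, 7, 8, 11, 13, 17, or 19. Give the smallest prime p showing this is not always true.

p = 37

A counterexample is any prime p such that the claim fails; we check each in order.
For p = 2, 3, 5, 7, …, 23, 29, 31 the conclusion holds.
p = 37: 37 mod 23 = 14 — not in {0, 2, 3, 5, 6, 7, 8, 11, 13, 17, 19}.
So p = 37 is the smallest counterexample.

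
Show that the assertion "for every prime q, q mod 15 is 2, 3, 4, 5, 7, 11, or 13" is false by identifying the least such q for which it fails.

q = 23

A counterexample is any prime q such that the claim fails; we check each in order.
The first 8 eligible values, up to q = 19, all satisfy the conclusion.
q = 23: 23 mod 15 = 8 — not in {2, 3, 4, 5, 7, 11, 13}.
Thus q = 23 disproves the claim, and no smaller q works.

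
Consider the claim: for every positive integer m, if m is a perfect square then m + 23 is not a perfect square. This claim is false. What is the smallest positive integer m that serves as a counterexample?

m = 121

Check each positive integer m in order until m is a perfect square but m + 23 is a perfect square.
The first 10 eligible values, up to m = 100, all satisfy the conclusion.
m = 121: 121 = 11² and 121 + 23 = 144 = 12².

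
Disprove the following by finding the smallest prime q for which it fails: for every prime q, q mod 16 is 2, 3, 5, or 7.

Check each prime q in order until the claim fails.
For q = 2, 3, 5, 7 the conclusion holds.
q = 11: 11 mod 16 = 11 — not in {2, 3, 5, 7}.
Hence q = 11 is a counterexample.

q = 11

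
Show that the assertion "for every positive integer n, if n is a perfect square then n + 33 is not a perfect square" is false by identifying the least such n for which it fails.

Check each positive integer n in order until n is a perfect square but n + 33 is a perfect square.
n = 1: 1 + 33 = 34, not a perfect square.
n = 4: 4 + 33 = 37, not a perfect square.
n = 9: 9 + 33 = 42, not a perfect square.
n = 16: 16 = 4² and 16 + 33 = 49 = 7².

n = 16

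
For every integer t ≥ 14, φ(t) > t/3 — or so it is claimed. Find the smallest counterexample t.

t = 18

A counterexample is any integer t ≥ 14 such that the claim fails; we check each in order.
t = 14: φ(14) = 6 and 14/3 = 14/3, so φ(14) > 14/3.
t = 15: φ(15) = 8 and 15/3 = 5, so φ(15) > 15/3.
t = 16: φ(16) = 8 and 16/3 = 16/3, so φ(16) > 16/3.
t = 17: φ(17) = 16 and 17/3 = 17/3, so φ(17) > 17/3.
t = 18: φ(18) = 6 and 18/3 = 6, so φ(18) ≤ 18/3.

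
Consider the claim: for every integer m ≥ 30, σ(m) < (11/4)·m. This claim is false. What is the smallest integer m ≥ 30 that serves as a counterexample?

m = 60

A counterexample is any integer m ≥ 30 such that the claim fails; we check each in order.
The first 30 eligible values, up to m = 59, all satisfy the conclusion.
m = 60: σ(60) = 168; 168 ≥ 165.
Hence m = 60 is a counterexample.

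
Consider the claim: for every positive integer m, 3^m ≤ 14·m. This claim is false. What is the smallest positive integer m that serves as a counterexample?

A counterexample is any positive integer m such that 3^m > 14·m; we check each in order.
m = 1: 3^m = 3 and 14·m = 14, so 3 ≤ 14.
m = 2: 3^m = 9 and 14·m = 28, so 9 ≤ 28.
m = 3: 3^m = 27 and 14·m = 42, so 27 ≤ 42.
m = 4: 3^m = 81 and 14·m = 56, so 81 > 56.

m = 4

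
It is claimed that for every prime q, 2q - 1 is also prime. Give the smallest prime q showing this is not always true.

q = 5

Check each prime q in order until 2q - 1 is not prime.
q = 2: 2q - 1 = 3, prime.
q = 3: 2q - 1 = 5, prime.
q = 5: 2q - 1 = 9 = 3 × 3, not prime.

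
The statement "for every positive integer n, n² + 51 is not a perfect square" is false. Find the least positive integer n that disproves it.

n = 7

The first 6 eligible values, up to n = 6, all satisfy the conclusion.
n = 7: 7² + 51 = 100 = 10², a perfect square.
So n = 7 is the smallest counterexample.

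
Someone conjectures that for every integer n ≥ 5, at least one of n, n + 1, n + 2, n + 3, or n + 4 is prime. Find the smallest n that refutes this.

n = 24

For n = 5, 6, 7, 8, …, 21, 22, 23 the conclusion holds.
n = 24: 24 = 2 × 12; 25 = 5 × 5; 26 = 2 × 13; 27 = 3 × 9; 28 = 2 × 14 — all composite.
Hence n = 24 is a counterexample.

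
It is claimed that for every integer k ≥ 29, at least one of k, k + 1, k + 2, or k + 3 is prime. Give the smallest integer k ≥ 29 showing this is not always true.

k = 32

Check each integer k ≥ 29 in order until k, k + 1, k + 2, k + 3 are all composite.
For k = 29, 30, 31 the conclusion holds.
k = 32: 32 = 2 × 16; 33 = 3 × 11; 34 = 2 × 17; 35 = 5 × 7 — all composite.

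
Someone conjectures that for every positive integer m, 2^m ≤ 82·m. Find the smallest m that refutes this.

m = 10

For m = 1, 2, 3, 4, 5, 6, 7, 8, 9 the conclusion holds.
m = 10: 2^m = 1024 and 82·m = 820, so 1024 > 820.
Thus m = 10 disproves the claim, and no smaller m works.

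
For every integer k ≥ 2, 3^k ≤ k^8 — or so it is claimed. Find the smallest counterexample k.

We need the least integer k ≥ 2 for which 3^k > k^8.
The first 21 eligible values, up to k = 22, all satisfy the conclusion.
k = 23: 3^k = 94143178827 and k^8 = 78310985281, so 94143178827 > 78310985281.

k = 23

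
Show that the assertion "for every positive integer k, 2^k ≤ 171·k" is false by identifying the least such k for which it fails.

k = 11

A counterexample is any positive integer k such that 2^k > 171·k; we check each in order.
For k = 1, 2, 3, 4, 5, 6, 7, 8, 9, 10 the conclusion holds.
k = 11: 2^k = 2048 and 171·k = 1881, so 2048 > 1881.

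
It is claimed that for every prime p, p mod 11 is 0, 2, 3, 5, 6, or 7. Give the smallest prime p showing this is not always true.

p = 19

A counterexample is any prime p such that the claim fails; we check each in order.
The first 7 eligible values, up to p = 17, all satisfy the conclusion.
p = 19: 19 mod 11 = 8 — not in {0, 2, 3, 5, 6, 7}.
So p = 19 is the smallest counterexample.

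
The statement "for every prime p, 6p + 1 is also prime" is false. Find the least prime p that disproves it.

p = 19

We need the least prime p for which 6p + 1 is not prime.
The first 7 eligible values, up to p = 17, all satisfy the conclusion.
p = 19: 6p + 1 = 115 = 5 × 23, not prime.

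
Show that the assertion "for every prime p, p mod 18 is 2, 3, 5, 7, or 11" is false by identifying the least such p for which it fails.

p = 13

We need the least prime p for which the claim fails.
The first 5 eligible values, up to p = 11, all satisfy the conclusion.
p = 13: 13 mod 18 = 13 — not in {2, 3, 5, 7, 11}.
So p = 13 is the smallest counterexample.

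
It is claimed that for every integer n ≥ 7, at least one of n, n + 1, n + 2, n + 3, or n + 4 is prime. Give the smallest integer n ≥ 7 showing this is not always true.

The first 17 eligible values, up to n = 23, all satisfy the conclusion.
n = 24: 24 = 2 × 12; 25 = 5 × 5; 26 = 2 × 13; 27 = 3 × 9; 28 = 2 × 14 — all composite.
Thus n = 24 disproves the claim, and no smaller n works.

n = 24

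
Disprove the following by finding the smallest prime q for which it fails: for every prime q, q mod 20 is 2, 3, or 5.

q = 2: 2 mod 20 = 2.
q = 3: 3 mod 20 = 3.
q = 5: 5 mod 20 = 5.
q = 7: 7 mod 20 = 7 — not in {2, 3, 5}.

q = 7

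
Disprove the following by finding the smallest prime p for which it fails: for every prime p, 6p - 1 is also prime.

p = 11

The first 4 eligible values, up to p = 7, all satisfy the conclusion.
p = 11: 6p - 1 = 65 = 5 × 13, not prime.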